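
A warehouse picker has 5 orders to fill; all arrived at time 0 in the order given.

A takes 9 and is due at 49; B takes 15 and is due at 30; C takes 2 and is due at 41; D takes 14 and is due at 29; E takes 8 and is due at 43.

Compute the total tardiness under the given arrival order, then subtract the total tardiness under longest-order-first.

FIFO (arrival order): A B C D E.
A: 0→9, due 49, tardiness 0
B: 9→24, due 30, tardiness 0
C: 24→26, due 41, tardiness 0
D: 26→40, due 29, tardiness 11
E: 40→48, due 43, tardiness 5
Sum = 0+0+0+11+5 = 16.
LPT (decreasing processing time): B D A E C.
B: 0→15, due 30, tardiness 0
D: 15→29, due 29, tardiness 0
A: 29→38, due 49, tardiness 0
E: 38→46, due 43, tardiness 3
C: 46→48, due 41, tardiness 7
Sum = 0+0+0+3+7 = 10.
Difference = 16 − 10 = 6.

6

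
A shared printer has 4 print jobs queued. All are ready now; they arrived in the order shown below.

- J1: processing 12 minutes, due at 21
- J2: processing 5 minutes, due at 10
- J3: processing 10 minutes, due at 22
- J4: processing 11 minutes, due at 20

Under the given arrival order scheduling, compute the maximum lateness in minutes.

18

FIFO (arrival order): J1 J2 J3 J4.
J1: 0→12, due 21, lateness -9
J2: 12→17, due 10, lateness 7
J3: 17→27, due 22, lateness 5
J4: 27→38, due 20, lateness 18
Maximum = 18.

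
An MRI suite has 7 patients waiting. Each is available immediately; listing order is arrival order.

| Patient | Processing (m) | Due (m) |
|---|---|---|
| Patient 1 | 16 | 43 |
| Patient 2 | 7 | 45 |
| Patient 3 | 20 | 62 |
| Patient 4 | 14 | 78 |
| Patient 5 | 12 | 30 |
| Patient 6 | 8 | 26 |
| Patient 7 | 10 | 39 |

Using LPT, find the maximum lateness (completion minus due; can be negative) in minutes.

LPT (decreasing processing time): Patient 3 Patient 1 Patient 4 Patient 5 Patient 7 Patient 6 Patient 2.
Patient 3: 0→20, due 62, lateness -42
Patient 1: 20→36, due 43, lateness -7
Patient 4: 36→50, due 78, lateness -28
Patient 5: 50→62, due 30, lateness 32
Patient 7: 62→72, due 39, lateness 33
Patient 6: 72→80, due 26, lateness 54
Patient 2: 80→87, due 45, lateness 42
Maximum = 54.

54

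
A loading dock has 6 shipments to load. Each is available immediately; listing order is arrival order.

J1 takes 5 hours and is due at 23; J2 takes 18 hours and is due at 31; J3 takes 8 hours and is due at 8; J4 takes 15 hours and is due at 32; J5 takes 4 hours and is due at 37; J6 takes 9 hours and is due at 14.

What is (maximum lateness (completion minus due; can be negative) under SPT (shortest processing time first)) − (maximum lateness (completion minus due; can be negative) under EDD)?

5

SPT (increasing processing time): J5 J1 J3 J6 J4 J2.
J5: 0→4, due 37, lateness -33
J1: 4→9, due 23, lateness -14
J3: 9→17, due 8, lateness 9
J6: 17→26, due 14, lateness 12
J4: 26→41, due 32, lateness 9
J2: 41→59, due 31, lateness 28
Maximum = 28.
EDD (increasing due date): J3 J6 J1 J2 J4 J5.
J3: 0→8, due 8, lateness 0
J6: 8→17, due 14, lateness 3
J1: 17→22, due 23, lateness -1
J2: 22→40, due 31, lateness 9
J4: 40→55, due 32, lateness 23
J5: 55→59, due 37, lateness 22
Maximum = 23.
Difference = 28 − 23 = 5.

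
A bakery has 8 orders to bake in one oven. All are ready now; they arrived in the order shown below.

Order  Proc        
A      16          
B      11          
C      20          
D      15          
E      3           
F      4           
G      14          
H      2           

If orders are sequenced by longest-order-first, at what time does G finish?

LPT (decreasing processing time): C A D G B F E H.
C: 0→20
A: 20→36
D: 36→51
G: 51→65

65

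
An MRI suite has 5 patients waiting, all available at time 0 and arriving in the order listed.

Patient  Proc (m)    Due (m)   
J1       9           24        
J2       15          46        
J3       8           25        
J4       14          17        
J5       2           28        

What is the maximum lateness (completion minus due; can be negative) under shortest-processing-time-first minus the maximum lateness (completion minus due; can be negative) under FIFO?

-13

SPT (increasing processing time): J5 J3 J1 J4 J2.
J5: 0→2, due 28, lateness -26
J3: 2→10, due 25, lateness -15
J1: 10→19, due 24, lateness -5
J4: 19→33, due 17, lateness 16
J2: 33→48, due 46, lateness 2
Maximum = 16.
FIFO (arrival order): J1 J2 J3 J4 J5.
J1: 0→9, due 24, lateness -15
J2: 9→24, due 46, lateness -22
J3: 24→32, due 25, lateness 7
J4: 32→46, due 17, lateness 29
J5: 46→48, due 28, lateness 20
Maximum = 29.
Difference = 16 − 29 = -13.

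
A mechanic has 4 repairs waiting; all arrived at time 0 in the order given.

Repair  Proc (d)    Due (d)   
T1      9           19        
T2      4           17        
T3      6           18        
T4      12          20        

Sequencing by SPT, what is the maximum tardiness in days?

11

SPT (increasing processing time): T2 T3 T1 T4.
T2: 0→4, due 17, tardiness 0
T3: 4→10, due 18, tardiness 0
T1: 10→19, due 19, tardiness 0
T4: 19→31, due 20, tardiness 11
Maximum = 11.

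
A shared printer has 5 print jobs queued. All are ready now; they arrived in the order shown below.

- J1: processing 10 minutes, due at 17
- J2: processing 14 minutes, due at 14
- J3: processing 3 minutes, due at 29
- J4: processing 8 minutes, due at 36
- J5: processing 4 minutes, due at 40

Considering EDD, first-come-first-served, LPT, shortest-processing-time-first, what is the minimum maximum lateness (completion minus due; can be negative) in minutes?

7

EDD (increasing due date): J2 J1 J3 J4 J5.
J2: 0→14, due 14, lateness 0
J1: 14→24, due 17, lateness 7
J3: 24→27, due 29, lateness -2
J4: 27→35, due 36, lateness -1
J5: 35→39, due 40, lateness -1
Maximum = 7.
FIFO (arrival order): J1 J2 J3 J4 J5.
J1: 0→10, due 17, lateness -7
J2: 10→24, due 14, lateness 10
J3: 24→27, due 29, lateness -2
J4: 27→35, due 36, lateness -1
J5: 35→39, due 40, lateness -1
Maximum = 10.
LPT (decreasing processing time): J2 J1 J4 J5 J3.
J2: 0→14, due 14, lateness 0
J1: 14→24, due 17, lateness 7
J4: 24→32, due 36, lateness -4
J5: 32→36, due 40, lateness -4
J3: 36→39, due 29, lateness 10
Maximum = 10.
SPT (increasing processing time): J3 J5 J4 J1 J2.
J3: 0→3, due 29, lateness -26
J5: 3→7, due 40, lateness -33
J4: 7→15, due 36, lateness -21
J1: 15→25, due 17, lateness 8
J2: 25→39, due 14, lateness 25
Maximum = 25.
EDD 7, FIFO 10, LPT 10, SPT 25 → minimum 7.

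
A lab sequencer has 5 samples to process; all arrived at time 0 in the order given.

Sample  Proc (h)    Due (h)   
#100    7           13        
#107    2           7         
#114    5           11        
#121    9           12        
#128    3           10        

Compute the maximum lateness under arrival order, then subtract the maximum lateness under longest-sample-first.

FIFO (arrival order): #100 #107 #114 #121 #128.
#100: 0→7, due 13, lateness -6
#107: 7→9, due 7, lateness 2
#114: 9→14, due 11, lateness 3
#121: 14→23, due 12, lateness 11
#128: 23→26, due 10, lateness 16
Maximum = 16.
LPT (decreasing processing time): #121 #100 #114 #128 #107.
#121: 0→9, due 12, lateness -3
#100: 9→16, due 13, lateness 3
#114: 16→21, due 11, lateness 10
#128: 21→24, due 10, lateness 14
#107: 24→26, due 7, lateness 19
Maximum = 19.
Difference = 16 − 19 = -3.

-3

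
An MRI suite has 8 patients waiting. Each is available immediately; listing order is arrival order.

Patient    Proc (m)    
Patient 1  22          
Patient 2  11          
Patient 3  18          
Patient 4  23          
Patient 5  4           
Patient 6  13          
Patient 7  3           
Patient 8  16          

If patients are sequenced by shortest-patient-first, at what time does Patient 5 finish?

SPT (increasing processing time): Patient 7 Patient 5 Patient 2 Patient 6 Patient 8 Patient 3 Patient 1 Patient 4.
Patient 7: 0→3
Patient 5: 3→7

7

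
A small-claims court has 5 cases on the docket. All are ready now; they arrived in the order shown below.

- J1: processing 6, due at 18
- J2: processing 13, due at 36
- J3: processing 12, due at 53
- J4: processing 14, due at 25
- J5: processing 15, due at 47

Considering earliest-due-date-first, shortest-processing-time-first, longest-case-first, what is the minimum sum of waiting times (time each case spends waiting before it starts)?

100

EDD (increasing due date): J1 J4 J2 J5 J3.
J1: waits 0, runs 0→6
J4: waits 6, runs 6→20
J2: waits 20, runs 20→33
J5: waits 33, runs 33→48
J3: waits 48, runs 48→60
Sum = 0+6+20+33+48 = 107.
SPT (increasing processing time): J1 J3 J2 J4 J5.
J1: waits 0, runs 0→6
J3: waits 6, runs 6→18
J2: waits 18, runs 18→31
J4: waits 31, runs 31→45
J5: waits 45, runs 45→60
Sum = 0+6+18+31+45 = 100.
LPT (decreasing processing time): J5 J4 J2 J3 J1.
J5: waits 0, runs 0→15
J4: waits 15, runs 15→29
J2: waits 29, runs 29→42
J3: waits 42, runs 42→54
J1: waits 54, runs 54→60
Sum = 0+15+29+42+54 = 140.
EDD 107, SPT 100, LPT 140 → minimum 100.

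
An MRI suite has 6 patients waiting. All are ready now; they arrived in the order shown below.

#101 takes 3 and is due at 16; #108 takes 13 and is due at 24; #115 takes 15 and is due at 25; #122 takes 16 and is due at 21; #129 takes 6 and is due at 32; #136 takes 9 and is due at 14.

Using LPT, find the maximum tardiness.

LPT (decreasing processing time): #122 #115 #108 #136 #129 #101.
#122: 0→16, due 21, tardiness 0
#115: 16→31, due 25, tardiness 6
#108: 31→44, due 24, tardiness 20
#136: 44→53, due 14, tardiness 39
#129: 53→59, due 32, tardiness 27
#101: 59→62, due 16, tardiness 46
Maximum = 46.

46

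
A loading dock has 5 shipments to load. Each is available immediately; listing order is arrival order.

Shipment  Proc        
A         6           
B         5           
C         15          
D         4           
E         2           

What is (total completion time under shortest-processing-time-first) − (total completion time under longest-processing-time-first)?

SPT (increasing processing time): E D B A C.
E: 0→2
D: 2→6
B: 6→11
A: 11→17
C: 17→32
Sum = 2+6+11+17+32 = 68.
LPT (decreasing processing time): C A B D E.
C: 0→15
A: 15→21
B: 21→26
D: 26→30
E: 30→32
Sum = 15+21+26+30+32 = 124.
Difference = 68 − 124 = -56.

-56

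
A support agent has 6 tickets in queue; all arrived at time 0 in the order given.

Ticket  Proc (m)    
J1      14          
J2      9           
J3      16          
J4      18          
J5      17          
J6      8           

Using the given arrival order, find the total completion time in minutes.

289

FIFO (arrival order): J1 J2 J3 J4 J5 J6.
J1: 0→14
J2: 14→23
J3: 23→39
J4: 39→57
J5: 57→74
J6: 74→82
Sum = 14+23+39+57+74+82 = 289.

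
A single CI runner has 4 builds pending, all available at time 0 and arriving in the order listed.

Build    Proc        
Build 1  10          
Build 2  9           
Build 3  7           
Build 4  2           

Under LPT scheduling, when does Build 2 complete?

19

LPT (decreasing processing time): Build 1 Build 2 Build 3 Build 4.
Build 1: 0→10
Build 2: 10→19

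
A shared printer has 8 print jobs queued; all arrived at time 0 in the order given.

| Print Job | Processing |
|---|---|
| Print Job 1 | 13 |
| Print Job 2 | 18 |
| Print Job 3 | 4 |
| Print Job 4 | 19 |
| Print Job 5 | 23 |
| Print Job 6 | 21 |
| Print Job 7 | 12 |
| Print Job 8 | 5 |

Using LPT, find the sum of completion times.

LPT (decreasing processing time): Print Job 5 Print Job 6 Print Job 4 Print Job 2 Print Job 1 Print Job 7 Print Job 8 Print Job 3.
Print Job 5: 0→23
Print Job 6: 23→44
Print Job 4: 44→63
Print Job 2: 63→81
Print Job 1: 81→94
Print Job 7: 94→106
Print Job 8: 106→111
Print Job 3: 111→115
Sum = 23+44+63+81+94+106+111+115 = 637.

637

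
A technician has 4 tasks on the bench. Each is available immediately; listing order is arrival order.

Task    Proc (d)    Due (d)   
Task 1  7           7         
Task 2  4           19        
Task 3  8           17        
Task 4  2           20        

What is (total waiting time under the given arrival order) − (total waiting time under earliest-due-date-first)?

FIFO (arrival order): Task 1 Task 2 Task 3 Task 4.
Task 1: waits 0, runs 0→7
Task 2: waits 7, runs 7→11
Task 3: waits 11, runs 11→19
Task 4: waits 19, runs 19→21
Sum = 0+7+11+19 = 37.
EDD (increasing due date): Task 1 Task 3 Task 2 Task 4.
Task 1: waits 0, runs 0→7
Task 3: waits 7, runs 7→15
Task 2: waits 15, runs 15→19
Task 4: waits 19, runs 19→21
Sum = 0+7+15+19 = 41.
Difference = 37 − 41 = -4.

-4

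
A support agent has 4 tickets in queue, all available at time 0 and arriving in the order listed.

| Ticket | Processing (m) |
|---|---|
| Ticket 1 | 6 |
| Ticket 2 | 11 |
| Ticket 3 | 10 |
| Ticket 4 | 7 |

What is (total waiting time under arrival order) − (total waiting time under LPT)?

-10

FIFO (arrival order): Ticket 1 Ticket 2 Ticket 3 Ticket 4.
Ticket 1: waits 0, runs 0→6
Ticket 2: waits 6, runs 6→17
Ticket 3: waits 17, runs 17→27
Ticket 4: waits 27, runs 27→34
Sum = 0+6+17+27 = 50.
LPT (decreasing processing time): Ticket 2 Ticket 3 Ticket 4 Ticket 1.
Ticket 2: waits 0, runs 0→11
Ticket 3: waits 11, runs 11→21
Ticket 4: waits 21, runs 21→28
Ticket 1: waits 28, runs 28→34
Sum = 0+11+21+28 = 60.
Difference = 50 − 60 = -10.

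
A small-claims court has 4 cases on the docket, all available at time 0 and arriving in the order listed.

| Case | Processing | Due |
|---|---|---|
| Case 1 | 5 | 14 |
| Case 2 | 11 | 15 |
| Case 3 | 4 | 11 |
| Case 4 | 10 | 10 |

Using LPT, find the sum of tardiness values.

LPT (decreasing processing time): Case 2 Case 4 Case 1 Case 3.
Case 2: 0→11, due 15, tardiness 0
Case 4: 11→21, due 10, tardiness 11
Case 1: 21→26, due 14, tardiness 12
Case 3: 26→30, due 11, tardiness 19
Sum = 0+11+12+19 = 42.

42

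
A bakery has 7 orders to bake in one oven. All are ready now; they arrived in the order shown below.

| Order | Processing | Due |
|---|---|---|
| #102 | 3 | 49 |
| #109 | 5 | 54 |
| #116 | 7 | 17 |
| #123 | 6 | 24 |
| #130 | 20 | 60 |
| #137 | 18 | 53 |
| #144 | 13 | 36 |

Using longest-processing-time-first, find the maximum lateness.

LPT (decreasing processing time): #130 #137 #144 #116 #123 #109 #102.
#130: 0→20, due 60, lateness -40
#137: 20→38, due 53, lateness -15
#144: 38→51, due 36, lateness 15
#116: 51→58, due 17, lateness 41
#123: 58→64, due 24, lateness 40
#109: 64→69, due 54, lateness 15
#102: 69→72, due 49, lateness 23
Maximum = 41.

41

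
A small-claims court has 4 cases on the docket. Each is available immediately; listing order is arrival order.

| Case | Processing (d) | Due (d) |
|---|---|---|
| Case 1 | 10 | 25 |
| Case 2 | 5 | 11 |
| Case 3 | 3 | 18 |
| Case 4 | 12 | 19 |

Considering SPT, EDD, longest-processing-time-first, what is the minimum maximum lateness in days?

5

SPT (increasing processing time): Case 3 Case 2 Case 1 Case 4.
Case 3: 0→3, due 18, lateness -15
Case 2: 3→8, due 11, lateness -3
Case 1: 8→18, due 25, lateness -7
Case 4: 18→30, due 19, lateness 11
Maximum = 11.
EDD (increasing due date): Case 2 Case 3 Case 4 Case 1.
Case 2: 0→5, due 11, lateness -6
Case 3: 5→8, due 18, lateness -10
Case 4: 8→20, due 19, lateness 1
Case 1: 20→30, due 25, lateness 5
Maximum = 5.
LPT (decreasing processing time): Case 4 Case 1 Case 2 Case 3.
Case 4: 0→12, due 19, lateness -7
Case 1: 12→22, due 25, lateness -3
Case 2: 22→27, due 11, lateness 16
Case 3: 27→30, due 18, lateness 12
Maximum = 16.
SPT 11, EDD 5, LPT 16 → minimum 5.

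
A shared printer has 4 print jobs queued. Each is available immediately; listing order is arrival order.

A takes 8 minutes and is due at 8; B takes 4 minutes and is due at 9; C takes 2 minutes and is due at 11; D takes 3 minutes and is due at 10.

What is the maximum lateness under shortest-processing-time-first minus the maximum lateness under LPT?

SPT (increasing processing time): C D B A.
C: 0→2, due 11, lateness -9
D: 2→5, due 10, lateness -5
B: 5→9, due 9, lateness 0
A: 9→17, due 8, lateness 9
Maximum = 9.
LPT (decreasing processing time): A B D C.
A: 0→8, due 8, lateness 0
B: 8→12, due 9, lateness 3
D: 12→15, due 10, lateness 5
C: 15→17, due 11, lateness 6
Maximum = 6.
Difference = 9 − 6 = 3.

3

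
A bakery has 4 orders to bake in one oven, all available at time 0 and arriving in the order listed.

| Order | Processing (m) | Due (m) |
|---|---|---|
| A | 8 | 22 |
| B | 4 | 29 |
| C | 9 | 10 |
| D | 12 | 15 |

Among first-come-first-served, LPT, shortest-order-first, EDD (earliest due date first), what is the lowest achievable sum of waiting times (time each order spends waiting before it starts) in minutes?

FIFO (arrival order): A B C D.
A: waits 0, runs 0→8
B: waits 8, runs 8→12
C: waits 12, runs 12→21
D: waits 21, runs 21→33
Sum = 0+8+12+21 = 41.
LPT (decreasing processing time): D C A B.
D: waits 0, runs 0→12
C: waits 12, runs 12→21
A: waits 21, runs 21→29
B: waits 29, runs 29→33
Sum = 0+12+21+29 = 62.
SPT (increasing processing time): B A C D.
B: waits 0, runs 0→4
A: waits 4, runs 4→12
C: waits 12, runs 12→21
D: waits 21, runs 21→33
Sum = 0+4+12+21 = 37.
EDD (increasing due date): C D A B.
C: waits 0, runs 0→9
D: waits 9, runs 9→21
A: waits 21, runs 21→29
B: waits 29, runs 29→33
Sum = 0+9+21+29 = 59.
FIFO 41, LPT 62, SPT 37, EDD 59 → minimum 37.

37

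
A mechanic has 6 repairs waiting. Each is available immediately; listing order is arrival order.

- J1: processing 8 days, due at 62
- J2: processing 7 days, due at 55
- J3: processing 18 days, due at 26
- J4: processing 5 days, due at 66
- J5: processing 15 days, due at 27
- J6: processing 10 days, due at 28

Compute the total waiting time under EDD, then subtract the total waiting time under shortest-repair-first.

EDD (increasing due date): J3 J5 J6 J2 J1 J4.
J3: waits 0, runs 0→18
J5: waits 18, runs 18→33
J6: waits 33, runs 33→43
J2: waits 43, runs 43→50
J1: waits 50, runs 50→58
J4: waits 58, runs 58→63
Sum = 0+18+33+43+50+58 = 202.
SPT (increasing processing time): J4 J2 J1 J6 J5 J3.
J4: waits 0, runs 0→5
J2: waits 5, runs 5→12
J1: waits 12, runs 12→20
J6: waits 20, runs 20→30
J5: waits 30, runs 30→45
J3: waits 45, runs 45→63
Sum = 0+5+12+20+30+45 = 112.
Difference = 202 − 112 = 90.

90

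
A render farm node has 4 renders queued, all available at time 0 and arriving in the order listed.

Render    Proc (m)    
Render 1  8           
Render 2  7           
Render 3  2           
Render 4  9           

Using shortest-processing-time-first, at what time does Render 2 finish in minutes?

9

SPT (increasing processing time): Render 3 Render 2 Render 1 Render 4.
Render 3: 0→2
Render 2: 2→9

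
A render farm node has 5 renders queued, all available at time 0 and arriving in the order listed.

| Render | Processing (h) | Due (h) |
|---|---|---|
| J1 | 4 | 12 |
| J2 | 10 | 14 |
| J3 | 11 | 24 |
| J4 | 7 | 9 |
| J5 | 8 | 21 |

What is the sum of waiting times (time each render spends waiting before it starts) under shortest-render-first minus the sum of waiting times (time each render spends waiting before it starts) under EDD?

-5

SPT (increasing processing time): J1 J4 J5 J2 J3.
J1: waits 0, runs 0→4
J4: waits 4, runs 4→11
J5: waits 11, runs 11→19
J2: waits 19, runs 19→29
J3: waits 29, runs 29→40
Sum = 0+4+11+19+29 = 63.
EDD (increasing due date): J4 J1 J2 J5 J3.
J4: waits 0, runs 0→7
J1: waits 7, runs 7→11
J2: waits 11, runs 11→21
J5: waits 21, runs 21→29
J3: waits 29, runs 29→40
Sum = 0+7+11+21+29 = 68.
Difference = 63 − 68 = -5.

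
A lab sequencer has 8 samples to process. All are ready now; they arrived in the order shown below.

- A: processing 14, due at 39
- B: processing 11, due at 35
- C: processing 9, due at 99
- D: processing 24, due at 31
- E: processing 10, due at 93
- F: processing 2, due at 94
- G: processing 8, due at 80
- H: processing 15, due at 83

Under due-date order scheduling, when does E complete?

82

EDD (increasing due date): D B A G H E F C.
D: 0→24
B: 24→35
A: 35→49
G: 49→57
H: 57→72
E: 72→82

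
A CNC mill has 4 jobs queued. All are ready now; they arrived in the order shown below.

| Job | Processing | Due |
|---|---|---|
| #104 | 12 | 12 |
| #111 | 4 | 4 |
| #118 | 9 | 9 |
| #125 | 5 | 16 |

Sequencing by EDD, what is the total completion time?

72

EDD (increasing due date): #111 #118 #104 #125.
#111: 0→4
#118: 4→13
#104: 13→25
#125: 25→30
Sum = 4+13+25+30 = 72.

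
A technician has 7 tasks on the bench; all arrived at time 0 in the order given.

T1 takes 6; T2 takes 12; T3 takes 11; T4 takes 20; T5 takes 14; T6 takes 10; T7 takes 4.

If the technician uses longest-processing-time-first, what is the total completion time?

LPT (decreasing processing time): T4 T5 T2 T3 T6 T1 T7.
T4: 0→20
T5: 20→34
T2: 34→46
T3: 46→57
T6: 57→67
T1: 67→73
T7: 73→77
Sum = 20+34+46+57+67+73+77 = 374.

374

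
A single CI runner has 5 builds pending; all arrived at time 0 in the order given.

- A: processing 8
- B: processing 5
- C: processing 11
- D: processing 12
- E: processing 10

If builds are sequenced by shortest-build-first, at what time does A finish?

13

SPT (increasing processing time): B A E C D.
B: 0→5
A: 5→13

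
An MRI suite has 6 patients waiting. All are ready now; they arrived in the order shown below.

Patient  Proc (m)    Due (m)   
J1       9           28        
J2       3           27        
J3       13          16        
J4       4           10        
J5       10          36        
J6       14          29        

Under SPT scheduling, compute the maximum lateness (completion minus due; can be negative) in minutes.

SPT (increasing processing time): J2 J4 J1 J5 J3 J6.
J2: 0→3, due 27, lateness -24
J4: 3→7, due 10, lateness -3
J1: 7→16, due 28, lateness -12
J5: 16→26, due 36, lateness -10
J3: 26→39, due 16, lateness 23
J6: 39→53, due 29, lateness 24
Maximum = 24.

24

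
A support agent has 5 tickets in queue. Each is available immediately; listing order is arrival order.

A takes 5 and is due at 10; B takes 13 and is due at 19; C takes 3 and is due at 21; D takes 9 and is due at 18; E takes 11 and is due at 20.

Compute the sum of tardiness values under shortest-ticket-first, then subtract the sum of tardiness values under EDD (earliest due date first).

SPT (increasing processing time): C A D E B.
C: 0→3, due 21, tardiness 0
A: 3→8, due 10, tardiness 0
D: 8→17, due 18, tardiness 0
E: 17→28, due 20, tardiness 8
B: 28→41, due 19, tardiness 22
Sum = 0+0+0+8+22 = 30.
EDD (increasing due date): A D B E C.
A: 0→5, due 10, tardiness 0
D: 5→14, due 18, tardiness 0
B: 14→27, due 19, tardiness 8
E: 27→38, due 20, tardiness 18
C: 38→41, due 21, tardiness 20
Sum = 0+0+8+18+20 = 46.
Difference = 30 − 46 = -16.

-16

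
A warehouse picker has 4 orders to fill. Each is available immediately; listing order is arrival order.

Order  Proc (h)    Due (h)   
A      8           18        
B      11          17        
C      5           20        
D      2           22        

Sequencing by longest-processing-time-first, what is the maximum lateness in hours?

4

LPT (decreasing processing time): B A C D.
B: 0→11, due 17, lateness -6
A: 11→19, due 18, lateness 1
C: 19→24, due 20, lateness 4
D: 24→26, due 22, lateness 4
Maximum = 4.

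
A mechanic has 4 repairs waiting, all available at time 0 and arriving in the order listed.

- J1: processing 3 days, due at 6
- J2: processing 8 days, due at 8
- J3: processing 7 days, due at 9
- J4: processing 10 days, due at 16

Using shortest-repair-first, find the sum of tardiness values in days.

SPT (increasing processing time): J1 J3 J2 J4.
J1: 0→3, due 6, tardiness 0
J3: 3→10, due 9, tardiness 1
J2: 10→18, due 8, tardiness 10
J4: 18→28, due 16, tardiness 12
Sum = 0+1+10+12 = 23.

23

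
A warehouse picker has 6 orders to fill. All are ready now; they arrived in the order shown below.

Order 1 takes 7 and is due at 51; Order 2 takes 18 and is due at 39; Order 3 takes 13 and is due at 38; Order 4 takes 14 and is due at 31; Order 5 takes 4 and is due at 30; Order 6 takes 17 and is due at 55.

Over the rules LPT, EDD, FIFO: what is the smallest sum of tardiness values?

33

LPT (decreasing processing time): Order 2 Order 6 Order 4 Order 3 Order 1 Order 5.
Order 2: 0→18, due 39, tardiness 0
Order 6: 18→35, due 55, tardiness 0
Order 4: 35→49, due 31, tardiness 18
Order 3: 49→62, due 38, tardiness 24
Order 1: 62→69, due 51, tardiness 18
Order 5: 69→73, due 30, tardiness 43
Sum = 0+0+18+24+18+43 = 103.
EDD (increasing due date): Order 5 Order 4 Order 3 Order 2 Order 1 Order 6.
Order 5: 0→4, due 30, tardiness 0
Order 4: 4→18, due 31, tardiness 0
Order 3: 18→31, due 38, tardiness 0
Order 2: 31→49, due 39, tardiness 10
Order 1: 49→56, due 51, tardiness 5
Order 6: 56→73, due 55, tardiness 18
Sum = 0+0+0+10+5+18 = 33.
FIFO (arrival order): Order 1 Order 2 Order 3 Order 4 Order 5 Order 6.
Order 1: 0→7, due 51, tardiness 0
Order 2: 7→25, due 39, tardiness 0
Order 3: 25→38, due 38, tardiness 0
Order 4: 38→52, due 31, tardiness 21
Order 5: 52→56, due 30, tardiness 26
Order 6: 56→73, due 55, tardiness 18
Sum = 0+0+0+21+26+18 = 65.
LPT 103, EDD 33, FIFO 65 → minimum 33.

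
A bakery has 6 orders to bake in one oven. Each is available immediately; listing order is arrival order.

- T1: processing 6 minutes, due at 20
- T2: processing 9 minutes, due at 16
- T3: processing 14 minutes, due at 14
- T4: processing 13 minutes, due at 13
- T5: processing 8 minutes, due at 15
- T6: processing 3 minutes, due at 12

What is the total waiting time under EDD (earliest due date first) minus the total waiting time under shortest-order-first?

EDD (increasing due date): T6 T4 T3 T5 T2 T1.
T6: waits 0, runs 0→3
T4: waits 3, runs 3→16
T3: waits 16, runs 16→30
T5: waits 30, runs 30→38
T2: waits 38, runs 38→47
T1: waits 47, runs 47→53
Sum = 0+3+16+30+38+47 = 134.
SPT (increasing processing time): T6 T1 T5 T2 T4 T3.
T6: waits 0, runs 0→3
T1: waits 3, runs 3→9
T5: waits 9, runs 9→17
T2: waits 17, runs 17→26
T4: waits 26, runs 26→39
T3: waits 39, runs 39→53
Sum = 0+3+9+17+26+39 = 94.
Difference = 134 − 94 = 40.

40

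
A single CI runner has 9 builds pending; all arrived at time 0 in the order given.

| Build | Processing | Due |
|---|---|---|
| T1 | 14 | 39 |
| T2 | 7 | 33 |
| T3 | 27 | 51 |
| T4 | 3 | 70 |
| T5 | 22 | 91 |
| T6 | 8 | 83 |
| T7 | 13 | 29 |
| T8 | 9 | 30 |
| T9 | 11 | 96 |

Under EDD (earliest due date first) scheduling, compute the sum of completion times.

EDD (increasing due date): T7 T8 T2 T1 T3 T4 T6 T5 T9.
T7: 0→13
T8: 13→22
T2: 22→29
T1: 29→43
T3: 43→70
T4: 70→73
T6: 73→81
T5: 81→103
T9: 103→114
Sum = 13+22+29+43+70+73+81+103+114 = 548.

548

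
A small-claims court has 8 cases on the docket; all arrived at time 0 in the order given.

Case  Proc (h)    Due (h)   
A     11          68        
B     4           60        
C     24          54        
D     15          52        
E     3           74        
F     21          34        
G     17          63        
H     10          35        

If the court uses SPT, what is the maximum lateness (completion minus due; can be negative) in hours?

51

SPT (increasing processing time): E B H A D G F C.
E: 0→3, due 74, lateness -71
B: 3→7, due 60, lateness -53
H: 7→17, due 35, lateness -18
A: 17→28, due 68, lateness -40
D: 28→43, due 52, lateness -9
G: 43→60, due 63, lateness -3
F: 60→81, due 34, lateness 47
C: 81→105, due 54, lateness 51
Maximum = 51.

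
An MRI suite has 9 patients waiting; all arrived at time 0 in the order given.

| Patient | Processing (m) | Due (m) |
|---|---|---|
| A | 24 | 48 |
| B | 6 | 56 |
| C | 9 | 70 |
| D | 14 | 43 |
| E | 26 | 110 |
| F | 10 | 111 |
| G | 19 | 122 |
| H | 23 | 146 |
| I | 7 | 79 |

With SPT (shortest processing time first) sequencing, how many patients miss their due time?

3

SPT (increasing processing time): B I C F D G H A E.
B: 0→6, due 56, tardiness 0
I: 6→13, due 79, tardiness 0
C: 13→22, due 70, tardiness 0
F: 22→32, due 111, tardiness 0
D: 32→46, due 43, tardiness 3
G: 46→65, due 122, tardiness 0
H: 65→88, due 146, tardiness 0
A: 88→112, due 48, tardiness 64
E: 112→138, due 110, tardiness 28
Late patients: 3.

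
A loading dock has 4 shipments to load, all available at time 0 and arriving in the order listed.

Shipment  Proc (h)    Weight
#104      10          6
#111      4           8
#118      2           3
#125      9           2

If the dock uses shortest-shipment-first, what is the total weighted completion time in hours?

234

SPT (increasing processing time): #118 #111 #125 #104.
#118: finishes 2, weight 3, w·C = 6
#111: finishes 6, weight 8, w·C = 48
#125: finishes 15, weight 2, w·C = 30
#104: finishes 25, weight 6, w·C = 150
Sum = 6+48+30+150 = 234.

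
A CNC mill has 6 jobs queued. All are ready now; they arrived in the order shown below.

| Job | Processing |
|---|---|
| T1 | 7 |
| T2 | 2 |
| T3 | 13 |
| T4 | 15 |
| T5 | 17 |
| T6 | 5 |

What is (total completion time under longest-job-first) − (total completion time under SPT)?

LPT (decreasing processing time): T5 T4 T3 T1 T6 T2.
T5: 0→17
T4: 17→32
T3: 32→45
T1: 45→52
T6: 52→57
T2: 57→59
Sum = 17+32+45+52+57+59 = 262.
SPT (increasing processing time): T2 T6 T1 T3 T4 T5.
T2: 0→2
T6: 2→7
T1: 7→14
T3: 14→27
T4: 27→42
T5: 42→59
Sum = 2+7+14+27+42+59 = 151.
Difference = 262 − 151 = 111.

111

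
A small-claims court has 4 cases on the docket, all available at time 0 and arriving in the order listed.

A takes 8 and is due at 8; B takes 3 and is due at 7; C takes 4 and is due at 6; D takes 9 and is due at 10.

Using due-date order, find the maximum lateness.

14

EDD (increasing due date): C B A D.
C: 0→4, due 6, lateness -2
B: 4→7, due 7, lateness 0
A: 7→15, due 8, lateness 7
D: 15→24, due 10, lateness 14
Maximum = 14.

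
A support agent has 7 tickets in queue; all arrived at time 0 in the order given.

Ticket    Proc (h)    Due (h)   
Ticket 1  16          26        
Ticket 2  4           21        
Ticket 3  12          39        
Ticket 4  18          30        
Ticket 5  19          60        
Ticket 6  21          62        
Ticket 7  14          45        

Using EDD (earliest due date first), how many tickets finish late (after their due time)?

5

EDD (increasing due date): Ticket 2 Ticket 1 Ticket 4 Ticket 3 Ticket 7 Ticket 5 Ticket 6.
Ticket 2: 0→4, due 21, tardiness 0
Ticket 1: 4→20, due 26, tardiness 0
Ticket 4: 20→38, due 30, tardiness 8
Ticket 3: 38→50, due 39, tardiness 11
Ticket 7: 50→64, due 45, tardiness 19
Ticket 5: 64→83, due 60, tardiness 23
Ticket 6: 83→104, due 62, tardiness 42
Late tickets: 5.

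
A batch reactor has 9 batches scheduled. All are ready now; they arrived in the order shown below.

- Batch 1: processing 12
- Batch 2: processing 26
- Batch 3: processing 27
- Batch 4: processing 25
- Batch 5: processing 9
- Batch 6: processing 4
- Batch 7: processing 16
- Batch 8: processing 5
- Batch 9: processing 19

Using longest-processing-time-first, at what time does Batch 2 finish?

LPT (decreasing processing time): Batch 3 Batch 2 Batch 4 Batch 9 Batch 7 Batch 1 Batch 5 Batch 8 Batch 6.
Batch 3: 0→27
Batch 2: 27→53

53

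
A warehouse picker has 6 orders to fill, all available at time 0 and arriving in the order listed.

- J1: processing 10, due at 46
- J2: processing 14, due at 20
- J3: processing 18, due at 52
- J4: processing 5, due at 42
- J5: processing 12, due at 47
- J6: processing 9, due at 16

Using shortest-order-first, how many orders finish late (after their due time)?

2

SPT (increasing processing time): J4 J6 J1 J5 J2 J3.
J4: 0→5, due 42, tardiness 0
J6: 5→14, due 16, tardiness 0
J1: 14→24, due 46, tardiness 0
J5: 24→36, due 47, tardiness 0
J2: 36→50, due 20, tardiness 30
J3: 50→68, due 52, tardiness 16
Late orders: 2.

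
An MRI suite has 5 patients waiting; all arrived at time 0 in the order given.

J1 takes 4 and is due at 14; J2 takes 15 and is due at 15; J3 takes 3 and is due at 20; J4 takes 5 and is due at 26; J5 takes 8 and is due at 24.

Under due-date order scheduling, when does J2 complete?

EDD (increasing due date): J1 J2 J3 J5 J4.
J1: 0→4
J2: 4→19

19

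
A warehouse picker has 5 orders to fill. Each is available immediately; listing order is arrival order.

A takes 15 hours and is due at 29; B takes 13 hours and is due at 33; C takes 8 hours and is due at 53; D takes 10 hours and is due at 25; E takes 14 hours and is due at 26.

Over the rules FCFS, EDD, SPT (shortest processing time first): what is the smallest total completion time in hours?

162

FIFO (arrival order): A B C D E.
A: 0→15
B: 15→28
C: 28→36
D: 36→46
E: 46→60
Sum = 15+28+36+46+60 = 185.
EDD (increasing due date): D E A B C.
D: 0→10
E: 10→24
A: 24→39
B: 39→52
C: 52→60
Sum = 10+24+39+52+60 = 185.
SPT (increasing processing time): C D B E A.
C: 0→8
D: 8→18
B: 18→31
E: 31→45
A: 45→60
Sum = 8+18+31+45+60 = 162.
FIFO 185, EDD 185, SPT 162 → minimum 162.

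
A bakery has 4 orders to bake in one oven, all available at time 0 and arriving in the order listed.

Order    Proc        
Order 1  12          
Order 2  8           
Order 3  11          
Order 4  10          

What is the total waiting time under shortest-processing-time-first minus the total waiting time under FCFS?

SPT (increasing processing time): Order 2 Order 4 Order 3 Order 1.
Order 2: waits 0, runs 0→8
Order 4: waits 8, runs 8→18
Order 3: waits 18, runs 18→29
Order 1: waits 29, runs 29→41
Sum = 0+8+18+29 = 55.
FIFO (arrival order): Order 1 Order 2 Order 3 Order 4.
Order 1: waits 0, runs 0→12
Order 2: waits 12, runs 12→20
Order 3: waits 20, runs 20→31
Order 4: waits 31, runs 31→41
Sum = 0+12+20+31 = 63.
Difference = 55 − 63 = -8.

-8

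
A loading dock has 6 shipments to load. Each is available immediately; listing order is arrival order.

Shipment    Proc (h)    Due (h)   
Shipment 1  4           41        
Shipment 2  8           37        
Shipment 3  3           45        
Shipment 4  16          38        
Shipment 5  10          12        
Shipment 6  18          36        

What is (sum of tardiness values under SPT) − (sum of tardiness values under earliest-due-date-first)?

SPT (increasing processing time): Shipment 3 Shipment 1 Shipment 2 Shipment 5 Shipment 4 Shipment 6.
Shipment 3: 0→3, due 45, tardiness 0
Shipment 1: 3→7, due 41, tardiness 0
Shipment 2: 7→15, due 37, tardiness 0
Shipment 5: 15→25, due 12, tardiness 13
Shipment 4: 25→41, due 38, tardiness 3
Shipment 6: 41→59, due 36, tardiness 23
Sum = 0+0+0+13+3+23 = 39.
EDD (increasing due date): Shipment 5 Shipment 6 Shipment 2 Shipment 4 Shipment 1 Shipment 3.
Shipment 5: 0→10, due 12, tardiness 0
Shipment 6: 10→28, due 36, tardiness 0
Shipment 2: 28→36, due 37, tardiness 0
Shipment 4: 36→52, due 38, tardiness 14
Shipment 1: 52→56, due 41, tardiness 15
Shipment 3: 56→59, due 45, tardiness 14
Sum = 0+0+0+14+15+14 = 43.
Difference = 39 − 43 = -4.

-4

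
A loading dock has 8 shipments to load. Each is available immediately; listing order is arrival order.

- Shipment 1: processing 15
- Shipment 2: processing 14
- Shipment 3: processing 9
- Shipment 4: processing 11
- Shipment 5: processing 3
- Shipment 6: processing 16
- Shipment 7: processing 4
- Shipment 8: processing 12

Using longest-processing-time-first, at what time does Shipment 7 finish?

81

LPT (decreasing processing time): Shipment 6 Shipment 1 Shipment 2 Shipment 8 Shipment 4 Shipment 3 Shipment 7 Shipment 5.
Shipment 6: 0→16
Shipment 1: 16→31
Shipment 2: 31→45
Shipment 8: 45→57
Shipment 4: 57→68
Shipment 3: 68→77
Shipment 7: 77→81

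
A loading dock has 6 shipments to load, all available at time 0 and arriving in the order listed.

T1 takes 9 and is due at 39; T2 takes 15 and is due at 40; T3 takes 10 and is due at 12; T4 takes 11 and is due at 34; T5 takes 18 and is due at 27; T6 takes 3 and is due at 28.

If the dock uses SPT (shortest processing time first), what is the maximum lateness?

39

SPT (increasing processing time): T6 T1 T3 T4 T2 T5.
T6: 0→3, due 28, lateness -25
T1: 3→12, due 39, lateness -27
T3: 12→22, due 12, lateness 10
T4: 22→33, due 34, lateness -1
T2: 33→48, due 40, lateness 8
T5: 48→66, due 27, lateness 39
Maximum = 39.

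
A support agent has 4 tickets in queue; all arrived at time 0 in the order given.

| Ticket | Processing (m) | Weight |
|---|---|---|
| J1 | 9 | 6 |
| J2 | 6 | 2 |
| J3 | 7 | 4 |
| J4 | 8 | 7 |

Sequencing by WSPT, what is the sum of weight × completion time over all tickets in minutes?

WSPT (decreasing weight/processing-time ratio): J4 J1 J3 J2.
J4: finishes 8, weight 7, w·C = 56
J1: finishes 17, weight 6, w·C = 102
J3: finishes 24, weight 4, w·C = 96
J2: finishes 30, weight 2, w·C = 60
Sum = 56+102+96+60 = 314.

314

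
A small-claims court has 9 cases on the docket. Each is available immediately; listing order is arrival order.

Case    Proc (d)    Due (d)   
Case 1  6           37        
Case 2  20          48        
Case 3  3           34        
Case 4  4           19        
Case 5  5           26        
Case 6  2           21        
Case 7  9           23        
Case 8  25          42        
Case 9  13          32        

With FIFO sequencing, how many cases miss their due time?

6

FIFO (arrival order): Case 1 Case 2 Case 3 Case 4 Case 5 Case 6 Case 7 Case 8 Case 9.
Case 1: 0→6, due 37, tardiness 0
Case 2: 6→26, due 48, tardiness 0
Case 3: 26→29, due 34, tardiness 0
Case 4: 29→33, due 19, tardiness 14
Case 5: 33→38, due 26, tardiness 12
Case 6: 38→40, due 21, tardiness 19
Case 7: 40→49, due 23, tardiness 26
Case 8: 49→74, due 42, tardiness 32
Case 9: 74→87, due 32, tardiness 55
Late cases: 6.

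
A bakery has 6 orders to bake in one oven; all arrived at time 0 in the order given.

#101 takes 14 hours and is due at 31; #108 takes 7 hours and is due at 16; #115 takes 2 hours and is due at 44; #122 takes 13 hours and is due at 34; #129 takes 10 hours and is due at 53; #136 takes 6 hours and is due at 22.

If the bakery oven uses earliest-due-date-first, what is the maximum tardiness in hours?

EDD (increasing due date): #108 #136 #101 #122 #115 #129.
#108: 0→7, due 16, tardiness 0
#136: 7→13, due 22, tardiness 0
#101: 13→27, due 31, tardiness 0
#122: 27→40, due 34, tardiness 6
#115: 40→42, due 44, tardiness 0
#129: 42→52, due 53, tardiness 0
Maximum = 6.

6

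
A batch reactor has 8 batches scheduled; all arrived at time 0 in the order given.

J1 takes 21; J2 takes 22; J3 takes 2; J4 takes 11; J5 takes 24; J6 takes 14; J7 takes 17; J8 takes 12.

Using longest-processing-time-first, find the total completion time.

673

LPT (decreasing processing time): J5 J2 J1 J7 J6 J8 J4 J3.
J5: 0→24
J2: 24→46
J1: 46→67
J7: 67→84
J6: 84→98
J8: 98→110
J4: 110→121
J3: 121→123
Sum = 24+46+67+84+98+110+121+123 = 673.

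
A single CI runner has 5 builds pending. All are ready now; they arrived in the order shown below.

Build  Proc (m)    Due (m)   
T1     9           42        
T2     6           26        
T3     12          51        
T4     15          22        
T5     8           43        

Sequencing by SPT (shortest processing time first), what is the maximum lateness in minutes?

28

SPT (increasing processing time): T2 T5 T1 T3 T4.
T2: 0→6, due 26, lateness -20
T5: 6→14, due 43, lateness -29
T1: 14→23, due 42, lateness -19
T3: 23→35, due 51, lateness -16
T4: 35→50, due 22, lateness 28
Maximum = 28.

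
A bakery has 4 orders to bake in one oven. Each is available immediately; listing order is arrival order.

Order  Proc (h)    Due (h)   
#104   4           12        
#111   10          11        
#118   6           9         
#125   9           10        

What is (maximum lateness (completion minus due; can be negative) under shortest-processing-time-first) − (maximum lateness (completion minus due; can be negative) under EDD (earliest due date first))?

1

SPT (increasing processing time): #104 #118 #125 #111.
#104: 0→4, due 12, lateness -8
#118: 4→10, due 9, lateness 1
#125: 10→19, due 10, lateness 9
#111: 19→29, due 11, lateness 18
Maximum = 18.
EDD (increasing due date): #118 #125 #111 #104.
#118: 0→6, due 9, lateness -3
#125: 6→15, due 10, lateness 5
#111: 15→25, due 11, lateness 14
#104: 25→29, due 12, lateness 17
Maximum = 17.
Difference = 18 − 17 = 1.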